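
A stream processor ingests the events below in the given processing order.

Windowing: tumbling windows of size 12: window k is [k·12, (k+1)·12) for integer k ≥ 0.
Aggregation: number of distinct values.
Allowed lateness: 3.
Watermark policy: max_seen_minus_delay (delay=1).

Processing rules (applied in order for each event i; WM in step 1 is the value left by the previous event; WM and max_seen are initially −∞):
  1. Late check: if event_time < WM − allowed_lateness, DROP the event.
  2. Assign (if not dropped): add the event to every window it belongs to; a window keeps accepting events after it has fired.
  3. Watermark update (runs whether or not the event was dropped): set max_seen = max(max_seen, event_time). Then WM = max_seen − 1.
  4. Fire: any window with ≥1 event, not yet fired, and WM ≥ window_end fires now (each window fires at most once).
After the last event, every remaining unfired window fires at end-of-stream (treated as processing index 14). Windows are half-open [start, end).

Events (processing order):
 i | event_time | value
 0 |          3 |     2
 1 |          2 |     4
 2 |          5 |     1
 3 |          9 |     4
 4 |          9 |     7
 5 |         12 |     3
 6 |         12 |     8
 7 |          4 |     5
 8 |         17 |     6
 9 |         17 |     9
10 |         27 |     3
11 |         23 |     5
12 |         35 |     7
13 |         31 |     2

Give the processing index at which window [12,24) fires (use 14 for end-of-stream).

i=0 t=3 v=2: → [0,12); WM=2
i=1 t=2 v=4: → [0,12); WM=2
i=2 t=5 v=1: → [0,12); WM=4
i=3 t=9 v=4: → [0,12); WM=8
i=4 t=9 v=7: → [0,12); WM=8
i=5 t=12 v=3: → [12,24); WM=11
i=6 t=12 v=8: → [12,24); WM=11
i=7 t=4 v=5: DROP (t<11-3); WM=11
i=8 t=17 v=6: → [12,24); WM=16; [0,12) fires=4
i=9 t=17 v=9: → [12,24); WM=16
i=10 t=27 v=3: → [24,36); WM=26; [12,24) fires=4
i=11 t=23 v=5: → [12,24); WM=26
i=12 t=35 v=7: → [24,36); WM=34
i=13 t=31 v=2: → [24,36); WM=34

10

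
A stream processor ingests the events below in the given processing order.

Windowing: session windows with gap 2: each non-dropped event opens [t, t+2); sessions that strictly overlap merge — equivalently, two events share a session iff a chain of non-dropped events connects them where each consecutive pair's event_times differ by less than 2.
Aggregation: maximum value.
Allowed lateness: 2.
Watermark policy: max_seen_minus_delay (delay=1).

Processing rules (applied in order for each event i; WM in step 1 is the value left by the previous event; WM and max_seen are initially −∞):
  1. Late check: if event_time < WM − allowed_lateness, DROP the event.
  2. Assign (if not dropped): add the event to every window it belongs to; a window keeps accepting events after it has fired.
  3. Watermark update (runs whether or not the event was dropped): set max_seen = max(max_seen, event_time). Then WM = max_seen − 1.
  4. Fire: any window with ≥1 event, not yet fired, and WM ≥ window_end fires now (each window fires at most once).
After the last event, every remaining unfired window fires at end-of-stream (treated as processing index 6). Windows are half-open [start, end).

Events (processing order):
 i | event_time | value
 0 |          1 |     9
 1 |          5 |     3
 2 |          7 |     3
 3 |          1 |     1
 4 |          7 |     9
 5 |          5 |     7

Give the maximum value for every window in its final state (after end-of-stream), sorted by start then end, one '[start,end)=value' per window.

i=0 t=1 v=9: → [1,3); WM=0
i=1 t=5 v=3: → [5,7); WM=4
i=2 t=7 v=3: → [7,9); WM=6
i=3 t=1 v=1: DROP (t<6-2); WM=6
i=4 t=7 v=9: → [7,9); WM=6
i=5 t=5 v=7: → [5,7); WM=6

[1,3)=9 [5,7)=7 [7,9)=9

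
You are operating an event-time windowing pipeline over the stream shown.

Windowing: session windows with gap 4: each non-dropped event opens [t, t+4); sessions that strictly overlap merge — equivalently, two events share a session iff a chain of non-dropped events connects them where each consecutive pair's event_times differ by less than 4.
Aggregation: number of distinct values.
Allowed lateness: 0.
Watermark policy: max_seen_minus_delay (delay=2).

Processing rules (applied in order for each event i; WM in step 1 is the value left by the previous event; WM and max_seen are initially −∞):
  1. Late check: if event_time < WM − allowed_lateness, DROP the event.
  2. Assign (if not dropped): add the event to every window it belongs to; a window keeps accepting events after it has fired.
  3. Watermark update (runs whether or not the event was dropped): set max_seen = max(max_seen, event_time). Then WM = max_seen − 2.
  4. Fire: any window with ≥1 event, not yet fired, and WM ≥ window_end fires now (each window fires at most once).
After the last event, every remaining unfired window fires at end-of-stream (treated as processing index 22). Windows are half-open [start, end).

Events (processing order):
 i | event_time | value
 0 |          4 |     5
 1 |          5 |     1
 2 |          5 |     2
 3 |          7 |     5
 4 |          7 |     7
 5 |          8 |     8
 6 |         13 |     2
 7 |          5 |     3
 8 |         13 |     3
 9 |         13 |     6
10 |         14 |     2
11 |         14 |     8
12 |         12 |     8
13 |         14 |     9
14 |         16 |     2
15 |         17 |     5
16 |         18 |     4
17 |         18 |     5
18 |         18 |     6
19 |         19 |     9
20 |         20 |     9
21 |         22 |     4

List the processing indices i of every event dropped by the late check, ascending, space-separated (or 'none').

7

i=0 t=4 v=5: → [4,8); WM=2
i=1 t=5 v=1: → [4,9); WM=3
i=2 t=5 v=2: → [4,9); WM=3
i=3 t=7 v=5: → [4,11); WM=5
i=4 t=7 v=7: → [4,11); WM=5
i=5 t=8 v=8: → [4,12); WM=6
i=6 t=13 v=2: → [13,17); WM=11
i=7 t=5 v=3: DROP (t<11-0); WM=11
i=8 t=13 v=3: → [13,17); WM=11
i=9 t=13 v=6: → [13,17); WM=11
i=10 t=14 v=2: → [13,18); WM=12
i=11 t=14 v=8: → [13,18); WM=12
i=12 t=12 v=8: → [12,18); WM=12
i=13 t=14 v=9: → [12,18); WM=12
i=14 t=16 v=2: → [12,20); WM=14
i=15 t=17 v=5: → [12,21); WM=15
i=16 t=18 v=4: → [12,22); WM=16
i=17 t=18 v=5: → [12,22); WM=16
i=18 t=18 v=6: → [12,22); WM=16
i=19 t=19 v=9: → [12,23); WM=17
i=20 t=20 v=9: → [12,24); WM=18
i=21 t=22 v=4: → [12,26); WM=20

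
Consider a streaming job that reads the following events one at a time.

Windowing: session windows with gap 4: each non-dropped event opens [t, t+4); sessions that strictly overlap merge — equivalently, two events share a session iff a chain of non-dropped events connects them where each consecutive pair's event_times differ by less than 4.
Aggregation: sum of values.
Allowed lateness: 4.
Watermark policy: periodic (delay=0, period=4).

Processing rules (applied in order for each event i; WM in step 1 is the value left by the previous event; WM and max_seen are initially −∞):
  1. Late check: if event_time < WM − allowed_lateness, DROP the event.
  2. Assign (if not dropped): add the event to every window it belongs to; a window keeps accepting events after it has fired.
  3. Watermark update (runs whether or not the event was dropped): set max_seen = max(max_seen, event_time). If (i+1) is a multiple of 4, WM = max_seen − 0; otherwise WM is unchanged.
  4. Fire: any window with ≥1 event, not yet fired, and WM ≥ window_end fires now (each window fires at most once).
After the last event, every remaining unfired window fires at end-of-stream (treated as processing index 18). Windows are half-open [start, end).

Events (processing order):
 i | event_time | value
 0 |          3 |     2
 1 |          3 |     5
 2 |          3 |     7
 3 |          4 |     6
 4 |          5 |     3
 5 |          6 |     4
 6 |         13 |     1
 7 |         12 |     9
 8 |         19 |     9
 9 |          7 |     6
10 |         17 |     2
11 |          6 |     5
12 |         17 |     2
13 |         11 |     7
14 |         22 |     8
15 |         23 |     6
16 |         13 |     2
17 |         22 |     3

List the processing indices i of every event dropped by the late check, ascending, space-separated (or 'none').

i=0 t=3 v=2: → [3,7); WM=−∞
i=1 t=3 v=5: → [3,7); WM=−∞
i=2 t=3 v=7: → [3,7); WM=−∞
i=3 t=4 v=6: → [3,8); WM=4
i=4 t=5 v=3: → [3,9); WM=4
i=5 t=6 v=4: → [3,10); WM=4
i=6 t=13 v=1: → [13,17); WM=4
i=7 t=12 v=9: → [12,17); WM=13
i=8 t=19 v=9: → [19,23); WM=13
i=9 t=7 v=6: DROP (t<13-4); WM=13
i=10 t=17 v=2: → [17,23); WM=13
i=11 t=6 v=5: DROP (t<13-4); WM=19
i=12 t=17 v=2: → [17,23); WM=19
i=13 t=11 v=7: DROP (t<19-4); WM=19
i=14 t=22 v=8: → [17,26); WM=19
i=15 t=23 v=6: → [17,27); WM=23
i=16 t=13 v=2: DROP (t<23-4); WM=23
i=17 t=22 v=3: → [17,27); WM=23

9 11 13 16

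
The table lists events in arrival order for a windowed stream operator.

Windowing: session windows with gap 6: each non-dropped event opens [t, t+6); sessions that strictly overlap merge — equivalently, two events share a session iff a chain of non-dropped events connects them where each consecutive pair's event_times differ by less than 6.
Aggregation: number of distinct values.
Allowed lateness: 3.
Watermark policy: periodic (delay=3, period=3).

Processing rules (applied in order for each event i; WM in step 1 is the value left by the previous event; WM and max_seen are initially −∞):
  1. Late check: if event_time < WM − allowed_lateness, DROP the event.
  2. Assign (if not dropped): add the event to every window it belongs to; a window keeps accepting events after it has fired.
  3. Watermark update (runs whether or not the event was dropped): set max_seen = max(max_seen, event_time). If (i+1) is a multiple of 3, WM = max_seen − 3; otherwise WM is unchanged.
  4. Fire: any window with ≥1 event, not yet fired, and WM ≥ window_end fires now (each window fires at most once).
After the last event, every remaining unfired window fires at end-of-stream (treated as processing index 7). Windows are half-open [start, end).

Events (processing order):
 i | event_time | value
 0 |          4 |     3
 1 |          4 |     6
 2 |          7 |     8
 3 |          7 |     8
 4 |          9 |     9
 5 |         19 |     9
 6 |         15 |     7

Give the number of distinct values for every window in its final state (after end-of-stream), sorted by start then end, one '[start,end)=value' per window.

i=0 t=4 v=3: → [4,10); WM=−∞
i=1 t=4 v=6: → [4,10); WM=−∞
i=2 t=7 v=8: → [4,13); WM=4
i=3 t=7 v=8: → [4,13); WM=4
i=4 t=9 v=9: → [4,15); WM=4
i=5 t=19 v=9: → [19,25); WM=16
i=6 t=15 v=7: → [15,25); WM=16

[4,15)=4 [15,25)=2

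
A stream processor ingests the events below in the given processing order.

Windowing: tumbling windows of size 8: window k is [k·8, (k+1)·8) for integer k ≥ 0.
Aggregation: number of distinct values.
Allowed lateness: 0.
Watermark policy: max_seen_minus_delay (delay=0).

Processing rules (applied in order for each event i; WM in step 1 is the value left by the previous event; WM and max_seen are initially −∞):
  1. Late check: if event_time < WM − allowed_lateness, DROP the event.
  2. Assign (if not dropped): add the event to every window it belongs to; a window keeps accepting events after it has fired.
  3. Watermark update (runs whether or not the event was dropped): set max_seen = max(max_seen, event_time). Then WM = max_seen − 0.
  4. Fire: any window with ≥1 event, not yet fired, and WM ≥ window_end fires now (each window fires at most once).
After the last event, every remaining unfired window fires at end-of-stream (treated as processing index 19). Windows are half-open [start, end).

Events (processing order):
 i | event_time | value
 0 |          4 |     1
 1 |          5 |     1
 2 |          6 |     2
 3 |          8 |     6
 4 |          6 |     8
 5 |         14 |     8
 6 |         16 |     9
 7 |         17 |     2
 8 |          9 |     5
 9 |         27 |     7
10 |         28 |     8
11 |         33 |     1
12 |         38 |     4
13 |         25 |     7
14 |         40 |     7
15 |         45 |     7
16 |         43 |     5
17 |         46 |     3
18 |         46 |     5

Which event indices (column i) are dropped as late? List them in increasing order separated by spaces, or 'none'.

4 8 13 16

i=0 t=4 v=1: → [0,8); WM=4
i=1 t=5 v=1: → [0,8); WM=5
i=2 t=6 v=2: → [0,8); WM=6
i=3 t=8 v=6: → [8,16); WM=8; [0,8) fires=2
i=4 t=6 v=8: DROP (t<8-0); WM=8
i=5 t=14 v=8: → [8,16); WM=14
i=6 t=16 v=9: → [16,24); WM=16; [8,16) fires=2
i=7 t=17 v=2: → [16,24); WM=17
i=8 t=9 v=5: DROP (t<17-0); WM=17
i=9 t=27 v=7: → [24,32); WM=27; [16,24) fires=2
i=10 t=28 v=8: → [24,32); WM=28
i=11 t=33 v=1: → [32,40); WM=33; [24,32) fires=2
i=12 t=38 v=4: → [32,40); WM=38
i=13 t=25 v=7: DROP (t<38-0); WM=38
i=14 t=40 v=7: → [40,48); WM=40; [32,40) fires=2
i=15 t=45 v=7: → [40,48); WM=45
i=16 t=43 v=5: DROP (t<45-0); WM=45
i=17 t=46 v=3: → [40,48); WM=46
i=18 t=46 v=5: → [40,48); WM=46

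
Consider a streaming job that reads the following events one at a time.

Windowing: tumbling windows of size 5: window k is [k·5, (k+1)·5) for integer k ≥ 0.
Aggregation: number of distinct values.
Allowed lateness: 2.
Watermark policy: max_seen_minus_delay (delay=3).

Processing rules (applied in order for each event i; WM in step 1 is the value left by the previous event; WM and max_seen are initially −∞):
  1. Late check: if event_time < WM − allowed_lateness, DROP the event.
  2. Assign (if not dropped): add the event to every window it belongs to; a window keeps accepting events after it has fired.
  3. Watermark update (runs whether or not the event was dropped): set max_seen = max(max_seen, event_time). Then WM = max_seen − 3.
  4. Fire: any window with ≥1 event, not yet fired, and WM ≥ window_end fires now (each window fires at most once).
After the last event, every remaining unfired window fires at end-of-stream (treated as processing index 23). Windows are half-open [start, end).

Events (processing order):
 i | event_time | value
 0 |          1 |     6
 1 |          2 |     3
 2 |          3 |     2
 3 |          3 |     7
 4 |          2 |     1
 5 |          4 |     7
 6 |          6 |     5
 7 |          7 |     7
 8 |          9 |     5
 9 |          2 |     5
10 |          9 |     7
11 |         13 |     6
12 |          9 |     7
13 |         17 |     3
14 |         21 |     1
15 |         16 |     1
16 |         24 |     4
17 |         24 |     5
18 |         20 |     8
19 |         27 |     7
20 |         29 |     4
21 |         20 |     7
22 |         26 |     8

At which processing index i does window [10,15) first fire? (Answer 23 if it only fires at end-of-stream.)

14

i=0 t=1 v=6: → [0,5); WM=-2
i=1 t=2 v=3: → [0,5); WM=-1
i=2 t=3 v=2: → [0,5); WM=0
i=3 t=3 v=7: → [0,5); WM=0
i=4 t=2 v=1: → [0,5); WM=0
i=5 t=4 v=7: → [0,5); WM=1
i=6 t=6 v=5: → [5,10); WM=3
i=7 t=7 v=7: → [5,10); WM=4
i=8 t=9 v=5: → [5,10); WM=6; [0,5) fires=5
i=9 t=2 v=5: DROP (t<6-2); WM=6
i=10 t=9 v=7: → [5,10); WM=6
i=11 t=13 v=6: → [10,15); WM=10; [5,10) fires=2
i=12 t=9 v=7: → [5,10); WM=10
i=13 t=17 v=3: → [15,20); WM=14
i=14 t=21 v=1: → [20,25); WM=18; [10,15) fires=1
i=15 t=16 v=1: → [15,20); WM=18
i=16 t=24 v=4: → [20,25); WM=21; [15,20) fires=2
i=17 t=24 v=5: → [20,25); WM=21
i=18 t=20 v=8: → [20,25); WM=21
i=19 t=27 v=7: → [25,30); WM=24
i=20 t=29 v=4: → [25,30); WM=26; [20,25) fires=4
i=21 t=20 v=7: DROP (t<26-2); WM=26
i=22 t=26 v=8: → [25,30); WM=26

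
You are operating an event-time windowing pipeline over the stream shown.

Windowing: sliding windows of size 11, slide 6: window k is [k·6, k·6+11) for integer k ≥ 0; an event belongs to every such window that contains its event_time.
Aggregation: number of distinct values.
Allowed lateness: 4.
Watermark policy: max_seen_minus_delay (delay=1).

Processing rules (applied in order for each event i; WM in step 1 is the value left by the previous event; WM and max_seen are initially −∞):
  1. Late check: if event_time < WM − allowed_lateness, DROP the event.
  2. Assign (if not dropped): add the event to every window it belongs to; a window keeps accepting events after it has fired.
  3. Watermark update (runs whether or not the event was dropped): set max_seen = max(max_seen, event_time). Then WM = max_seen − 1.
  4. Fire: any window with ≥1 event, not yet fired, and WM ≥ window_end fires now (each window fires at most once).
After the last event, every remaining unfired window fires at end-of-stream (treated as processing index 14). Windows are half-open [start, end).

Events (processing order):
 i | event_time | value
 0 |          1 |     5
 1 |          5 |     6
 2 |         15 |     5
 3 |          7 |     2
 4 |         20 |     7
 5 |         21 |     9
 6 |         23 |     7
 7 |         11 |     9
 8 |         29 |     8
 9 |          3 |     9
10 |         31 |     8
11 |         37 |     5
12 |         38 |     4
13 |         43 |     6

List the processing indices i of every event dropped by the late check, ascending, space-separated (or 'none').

i=0 t=1 v=5: → [0,11); WM=0
i=1 t=5 v=6: → [0,11); WM=4
i=2 t=15 v=5: → [12,23),[6,17); WM=14; [0,11) fires=2
i=3 t=7 v=2: DROP (t<14-4); WM=14
i=4 t=20 v=7: → [18,29),[12,23); WM=19; [6,17) fires=1
i=5 t=21 v=9: → [18,29),[12,23); WM=20
i=6 t=23 v=7: → [18,29); WM=22
i=7 t=11 v=9: DROP (t<22-4); WM=22
i=8 t=29 v=8: → [24,35); WM=28; [12,23) fires=3
i=9 t=3 v=9: DROP (t<28-4); WM=28
i=10 t=31 v=8: → [30,41),[24,35); WM=30; [18,29) fires=2
i=11 t=37 v=5: → [36,47),[30,41); WM=36; [24,35) fires=1
i=12 t=38 v=4: → [36,47),[30,41); WM=37
i=13 t=43 v=6: → [42,53),[36,47); WM=42; [30,41) fires=3

3 7 9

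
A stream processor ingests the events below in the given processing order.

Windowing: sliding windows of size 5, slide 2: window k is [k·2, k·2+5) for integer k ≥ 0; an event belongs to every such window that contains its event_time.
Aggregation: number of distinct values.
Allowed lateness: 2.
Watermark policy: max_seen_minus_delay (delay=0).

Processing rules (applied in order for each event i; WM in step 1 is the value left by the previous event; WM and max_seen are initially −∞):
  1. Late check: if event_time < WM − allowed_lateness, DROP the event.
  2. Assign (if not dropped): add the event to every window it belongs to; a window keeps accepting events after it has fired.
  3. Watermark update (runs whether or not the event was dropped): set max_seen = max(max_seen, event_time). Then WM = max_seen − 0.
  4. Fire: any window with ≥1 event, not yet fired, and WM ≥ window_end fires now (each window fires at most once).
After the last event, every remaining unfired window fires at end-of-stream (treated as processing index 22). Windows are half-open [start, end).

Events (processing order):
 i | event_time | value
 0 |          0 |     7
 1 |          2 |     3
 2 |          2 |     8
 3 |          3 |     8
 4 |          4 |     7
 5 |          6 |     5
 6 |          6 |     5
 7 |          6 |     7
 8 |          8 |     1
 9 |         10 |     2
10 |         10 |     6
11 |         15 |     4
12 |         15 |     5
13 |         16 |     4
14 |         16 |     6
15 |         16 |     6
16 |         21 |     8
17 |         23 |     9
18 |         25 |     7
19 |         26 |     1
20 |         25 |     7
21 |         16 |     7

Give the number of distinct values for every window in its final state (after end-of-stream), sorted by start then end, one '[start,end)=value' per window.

i=0 t=0 v=7: → [0,5); WM=0
i=1 t=2 v=3: → [2,7),[0,5); WM=2
i=2 t=2 v=8: → [2,7),[0,5); WM=2
i=3 t=3 v=8: → [2,7),[0,5); WM=3
i=4 t=4 v=7: → [4,9),[2,7),[0,5); WM=4
i=5 t=6 v=5: → [6,11),[4,9),[2,7); WM=6; [0,5) fires=3
i=6 t=6 v=5: → [6,11),[4,9),[2,7); WM=6
i=7 t=6 v=7: → [6,11),[4,9),[2,7); WM=6
i=8 t=8 v=1: → [8,13),[6,11),[4,9); WM=8; [2,7) fires=4
i=9 t=10 v=2: → [10,15),[8,13),[6,11); WM=10; [4,9) fires=3
i=10 t=10 v=6: → [10,15),[8,13),[6,11); WM=10
i=11 t=15 v=4: → [14,19),[12,17); WM=15; [6,11) fires=5 [8,13) fires=3 [10,15) fires=2
i=12 t=15 v=5: → [14,19),[12,17); WM=15
i=13 t=16 v=4: → [16,21),[14,19),[12,17); WM=16
i=14 t=16 v=6: → [16,21),[14,19),[12,17); WM=16
i=15 t=16 v=6: → [16,21),[14,19),[12,17); WM=16
i=16 t=21 v=8: → [20,25),[18,23); WM=21; [12,17) fires=3 [14,19) fires=3 [16,21) fires=2
i=17 t=23 v=9: → [22,27),[20,25); WM=23; [18,23) fires=1
i=18 t=25 v=7: → [24,29),[22,27); WM=25; [20,25) fires=2
i=19 t=26 v=1: → [26,31),[24,29),[22,27); WM=26
i=20 t=25 v=7: → [24,29),[22,27); WM=26
i=21 t=16 v=7: DROP (t<26-2); WM=26

[0,5)=3 [2,7)=4 [4,9)=3 [6,11)=5 [8,13)=3 [10,15)=2 [12,17)=3 [14,19)=3 [16,21)=2 [18,23)=1 [20,25)=2 [22,27)=3 [24,29)=2 [26,31)=1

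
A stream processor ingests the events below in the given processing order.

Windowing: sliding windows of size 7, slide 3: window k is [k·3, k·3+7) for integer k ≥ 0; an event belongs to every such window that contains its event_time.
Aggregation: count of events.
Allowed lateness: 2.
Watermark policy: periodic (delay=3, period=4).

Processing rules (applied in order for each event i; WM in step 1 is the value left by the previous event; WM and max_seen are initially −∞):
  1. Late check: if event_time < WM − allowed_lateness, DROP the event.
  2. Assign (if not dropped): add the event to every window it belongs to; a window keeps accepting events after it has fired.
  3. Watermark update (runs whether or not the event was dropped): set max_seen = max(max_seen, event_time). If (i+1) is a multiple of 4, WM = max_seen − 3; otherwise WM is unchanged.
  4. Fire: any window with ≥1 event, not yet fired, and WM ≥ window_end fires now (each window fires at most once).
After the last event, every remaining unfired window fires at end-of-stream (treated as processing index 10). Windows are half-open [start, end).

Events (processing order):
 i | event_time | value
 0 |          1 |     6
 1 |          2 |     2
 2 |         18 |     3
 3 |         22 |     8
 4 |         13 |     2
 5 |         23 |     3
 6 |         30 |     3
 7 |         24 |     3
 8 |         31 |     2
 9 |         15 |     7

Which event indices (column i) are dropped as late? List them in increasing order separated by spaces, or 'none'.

4 9

i=0 t=1 v=6: → [0,7); WM=−∞
i=1 t=2 v=2: → [0,7); WM=−∞
i=2 t=18 v=3: → [18,25),[15,22),[12,19); WM=−∞
i=3 t=22 v=8: → [21,28),[18,25); WM=19; [0,7) fires=2 [12,19) fires=1
i=4 t=13 v=2: DROP (t<19-2); WM=19
i=5 t=23 v=3: → [21,28),[18,25); WM=19
i=6 t=30 v=3: → [30,37),[27,34),[24,31); WM=19
i=7 t=24 v=3: → [24,31),[21,28),[18,25); WM=27; [15,22) fires=1 [18,25) fires=4
i=8 t=31 v=2: → [30,37),[27,34); WM=27
i=9 t=15 v=7: DROP (t<27-2); WM=27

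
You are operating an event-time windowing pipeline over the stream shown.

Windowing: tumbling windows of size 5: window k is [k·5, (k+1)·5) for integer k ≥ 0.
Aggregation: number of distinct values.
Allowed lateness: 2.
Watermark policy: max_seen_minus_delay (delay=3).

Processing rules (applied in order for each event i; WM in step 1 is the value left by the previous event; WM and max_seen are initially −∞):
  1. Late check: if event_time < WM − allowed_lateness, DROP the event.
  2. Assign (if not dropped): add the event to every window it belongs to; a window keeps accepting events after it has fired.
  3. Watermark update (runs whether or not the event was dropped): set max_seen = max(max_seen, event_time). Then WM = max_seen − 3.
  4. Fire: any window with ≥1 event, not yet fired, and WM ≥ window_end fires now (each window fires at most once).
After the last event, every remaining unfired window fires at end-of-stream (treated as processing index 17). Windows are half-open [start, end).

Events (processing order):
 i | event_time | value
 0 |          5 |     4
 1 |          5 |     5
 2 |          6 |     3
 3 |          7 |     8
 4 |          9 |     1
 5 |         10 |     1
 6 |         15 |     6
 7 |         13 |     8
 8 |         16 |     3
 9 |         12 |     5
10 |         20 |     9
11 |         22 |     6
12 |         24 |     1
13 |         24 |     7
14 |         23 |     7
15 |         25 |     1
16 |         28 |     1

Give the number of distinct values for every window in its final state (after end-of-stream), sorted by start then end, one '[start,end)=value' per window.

i=0 t=5 v=4: → [5,10); WM=2
i=1 t=5 v=5: → [5,10); WM=2
i=2 t=6 v=3: → [5,10); WM=3
i=3 t=7 v=8: → [5,10); WM=4
i=4 t=9 v=1: → [5,10); WM=6
i=5 t=10 v=1: → [10,15); WM=7
i=6 t=15 v=6: → [15,20); WM=12; [5,10) fires=5
i=7 t=13 v=8: → [10,15); WM=12
i=8 t=16 v=3: → [15,20); WM=13
i=9 t=12 v=5: → [10,15); WM=13
i=10 t=20 v=9: → [20,25); WM=17; [10,15) fires=3
i=11 t=22 v=6: → [20,25); WM=19
i=12 t=24 v=1: → [20,25); WM=21; [15,20) fires=2
i=13 t=24 v=7: → [20,25); WM=21
i=14 t=23 v=7: → [20,25); WM=21
i=15 t=25 v=1: → [25,30); WM=22
i=16 t=28 v=1: → [25,30); WM=25; [20,25) fires=4

[5,10)=5 [10,15)=3 [15,20)=2 [20,25)=4 [25,30)=1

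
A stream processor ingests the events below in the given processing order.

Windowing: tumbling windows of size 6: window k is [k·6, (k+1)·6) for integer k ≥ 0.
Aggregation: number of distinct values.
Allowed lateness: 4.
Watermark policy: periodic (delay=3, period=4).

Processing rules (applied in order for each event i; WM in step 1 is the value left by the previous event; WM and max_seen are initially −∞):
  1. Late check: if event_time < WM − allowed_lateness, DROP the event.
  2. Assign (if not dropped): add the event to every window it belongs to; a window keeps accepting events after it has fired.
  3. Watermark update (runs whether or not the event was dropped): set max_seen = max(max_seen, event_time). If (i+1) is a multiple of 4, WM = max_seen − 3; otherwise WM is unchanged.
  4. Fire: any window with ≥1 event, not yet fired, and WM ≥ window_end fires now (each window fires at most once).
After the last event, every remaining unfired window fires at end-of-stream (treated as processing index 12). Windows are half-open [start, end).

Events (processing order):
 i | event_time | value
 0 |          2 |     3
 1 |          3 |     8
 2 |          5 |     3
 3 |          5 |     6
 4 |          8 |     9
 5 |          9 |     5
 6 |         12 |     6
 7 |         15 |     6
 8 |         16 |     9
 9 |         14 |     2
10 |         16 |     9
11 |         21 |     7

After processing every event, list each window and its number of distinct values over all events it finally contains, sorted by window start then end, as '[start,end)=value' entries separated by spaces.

i=0 t=2 v=3: → [0,6); WM=−∞
i=1 t=3 v=8: → [0,6); WM=−∞
i=2 t=5 v=3: → [0,6); WM=−∞
i=3 t=5 v=6: → [0,6); WM=2
i=4 t=8 v=9: → [6,12); WM=2
i=5 t=9 v=5: → [6,12); WM=2
i=6 t=12 v=6: → [12,18); WM=2
i=7 t=15 v=6: → [12,18); WM=12; [0,6) fires=3 [6,12) fires=2
i=8 t=16 v=9: → [12,18); WM=12
i=9 t=14 v=2: → [12,18); WM=12
i=10 t=16 v=9: → [12,18); WM=12
i=11 t=21 v=7: → [18,24); WM=18; [12,18) fires=3

[0,6)=3 [6,12)=2 [12,18)=3 [18,24)=1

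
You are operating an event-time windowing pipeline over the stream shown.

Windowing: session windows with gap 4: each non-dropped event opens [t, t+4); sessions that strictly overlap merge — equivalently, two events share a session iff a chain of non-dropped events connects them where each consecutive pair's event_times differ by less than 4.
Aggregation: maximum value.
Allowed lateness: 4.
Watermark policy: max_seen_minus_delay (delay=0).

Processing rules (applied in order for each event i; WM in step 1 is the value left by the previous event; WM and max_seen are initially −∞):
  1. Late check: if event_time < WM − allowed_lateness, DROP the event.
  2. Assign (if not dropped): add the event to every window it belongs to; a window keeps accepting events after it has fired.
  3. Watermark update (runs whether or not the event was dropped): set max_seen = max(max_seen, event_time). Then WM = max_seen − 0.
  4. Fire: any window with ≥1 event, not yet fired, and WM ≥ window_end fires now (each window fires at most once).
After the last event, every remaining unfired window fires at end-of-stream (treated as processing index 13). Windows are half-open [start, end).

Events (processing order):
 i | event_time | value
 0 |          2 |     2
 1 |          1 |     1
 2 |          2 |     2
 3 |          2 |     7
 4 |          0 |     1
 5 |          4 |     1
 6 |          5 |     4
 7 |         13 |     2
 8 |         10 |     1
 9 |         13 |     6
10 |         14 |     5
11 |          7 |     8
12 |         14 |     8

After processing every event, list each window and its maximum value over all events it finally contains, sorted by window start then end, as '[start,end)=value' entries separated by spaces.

i=0 t=2 v=2: → [2,6); WM=2
i=1 t=1 v=1: → [1,6); WM=2
i=2 t=2 v=2: → [1,6); WM=2
i=3 t=2 v=7: → [1,6); WM=2
i=4 t=0 v=1: → [0,6); WM=2
i=5 t=4 v=1: → [0,8); WM=4
i=6 t=5 v=4: → [0,9); WM=5
i=7 t=13 v=2: → [13,17); WM=13
i=8 t=10 v=1: → [10,17); WM=13
i=9 t=13 v=6: → [10,17); WM=13
i=10 t=14 v=5: → [10,18); WM=14
i=11 t=7 v=8: DROP (t<14-4); WM=14
i=12 t=14 v=8: → [10,18); WM=14

[0,9)=7 [10,18)=8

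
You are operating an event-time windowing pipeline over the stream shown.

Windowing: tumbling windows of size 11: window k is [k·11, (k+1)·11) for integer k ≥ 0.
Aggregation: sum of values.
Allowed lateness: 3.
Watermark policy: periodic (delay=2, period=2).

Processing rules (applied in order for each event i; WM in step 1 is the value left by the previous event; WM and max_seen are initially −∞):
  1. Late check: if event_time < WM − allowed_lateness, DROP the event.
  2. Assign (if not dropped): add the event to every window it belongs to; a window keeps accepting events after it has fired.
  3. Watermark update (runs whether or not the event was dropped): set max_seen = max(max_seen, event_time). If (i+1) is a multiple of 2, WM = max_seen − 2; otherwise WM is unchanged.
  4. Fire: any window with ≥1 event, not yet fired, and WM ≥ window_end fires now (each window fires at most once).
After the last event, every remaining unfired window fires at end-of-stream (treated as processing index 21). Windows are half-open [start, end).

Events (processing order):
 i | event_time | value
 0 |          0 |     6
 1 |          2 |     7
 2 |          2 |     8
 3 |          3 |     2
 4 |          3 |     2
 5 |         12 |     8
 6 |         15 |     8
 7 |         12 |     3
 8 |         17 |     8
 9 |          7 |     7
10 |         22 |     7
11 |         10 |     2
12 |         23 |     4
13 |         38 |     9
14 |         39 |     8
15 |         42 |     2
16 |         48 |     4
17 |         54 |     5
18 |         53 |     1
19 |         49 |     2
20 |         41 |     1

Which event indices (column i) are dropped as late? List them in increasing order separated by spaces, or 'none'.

9 11 20

i=0 t=0 v=6: → [0,11); WM=−∞
i=1 t=2 v=7: → [0,11); WM=0
i=2 t=2 v=8: → [0,11); WM=0
i=3 t=3 v=2: → [0,11); WM=1
i=4 t=3 v=2: → [0,11); WM=1
i=5 t=12 v=8: → [11,22); WM=10
i=6 t=15 v=8: → [11,22); WM=10
i=7 t=12 v=3: → [11,22); WM=13; [0,11) fires=25
i=8 t=17 v=8: → [11,22); WM=13
i=9 t=7 v=7: DROP (t<13-3); WM=15
i=10 t=22 v=7: → [22,33); WM=15
i=11 t=10 v=2: DROP (t<15-3); WM=20
i=12 t=23 v=4: → [22,33); WM=20
i=13 t=38 v=9: → [33,44); WM=36; [11,22) fires=27 [22,33) fires=11
i=14 t=39 v=8: → [33,44); WM=36
i=15 t=42 v=2: → [33,44); WM=40
i=16 t=48 v=4: → [44,55); WM=40
i=17 t=54 v=5: → [44,55); WM=52; [33,44) fires=19
i=18 t=53 v=1: → [44,55); WM=52
i=19 t=49 v=2: → [44,55); WM=52
i=20 t=41 v=1: DROP (t<52-3); WM=52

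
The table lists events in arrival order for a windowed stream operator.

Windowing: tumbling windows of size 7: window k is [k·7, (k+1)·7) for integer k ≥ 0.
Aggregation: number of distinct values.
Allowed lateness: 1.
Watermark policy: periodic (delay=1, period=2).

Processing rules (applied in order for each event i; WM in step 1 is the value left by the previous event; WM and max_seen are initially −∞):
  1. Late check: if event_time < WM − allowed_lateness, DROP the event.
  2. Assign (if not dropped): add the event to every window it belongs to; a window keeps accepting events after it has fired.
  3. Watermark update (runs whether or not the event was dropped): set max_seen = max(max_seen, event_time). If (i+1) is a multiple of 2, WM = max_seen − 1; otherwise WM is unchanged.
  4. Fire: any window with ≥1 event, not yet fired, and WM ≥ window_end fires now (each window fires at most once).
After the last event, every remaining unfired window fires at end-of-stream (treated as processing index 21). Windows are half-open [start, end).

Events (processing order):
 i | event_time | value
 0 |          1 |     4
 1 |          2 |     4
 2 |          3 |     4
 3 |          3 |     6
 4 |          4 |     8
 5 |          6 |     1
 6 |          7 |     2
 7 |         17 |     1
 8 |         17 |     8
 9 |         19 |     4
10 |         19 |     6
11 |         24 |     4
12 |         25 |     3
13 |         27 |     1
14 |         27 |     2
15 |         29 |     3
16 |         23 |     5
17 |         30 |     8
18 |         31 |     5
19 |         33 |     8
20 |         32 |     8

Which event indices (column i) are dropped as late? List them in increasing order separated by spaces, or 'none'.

i=0 t=1 v=4: → [0,7); WM=−∞
i=1 t=2 v=4: → [0,7); WM=1
i=2 t=3 v=4: → [0,7); WM=1
i=3 t=3 v=6: → [0,7); WM=2
i=4 t=4 v=8: → [0,7); WM=2
i=5 t=6 v=1: → [0,7); WM=5
i=6 t=7 v=2: → [7,14); WM=5
i=7 t=17 v=1: → [14,21); WM=16; [0,7) fires=4 [7,14) fires=1
i=8 t=17 v=8: → [14,21); WM=16
i=9 t=19 v=4: → [14,21); WM=18
i=10 t=19 v=6: → [14,21); WM=18
i=11 t=24 v=4: → [21,28); WM=23; [14,21) fires=4
i=12 t=25 v=3: → [21,28); WM=23
i=13 t=27 v=1: → [21,28); WM=26
i=14 t=27 v=2: → [21,28); WM=26
i=15 t=29 v=3: → [28,35); WM=28; [21,28) fires=4
i=16 t=23 v=5: DROP (t<28-1); WM=28
i=17 t=30 v=8: → [28,35); WM=29
i=18 t=31 v=5: → [28,35); WM=29
i=19 t=33 v=8: → [28,35); WM=32
i=20 t=32 v=8: → [28,35); WM=32

16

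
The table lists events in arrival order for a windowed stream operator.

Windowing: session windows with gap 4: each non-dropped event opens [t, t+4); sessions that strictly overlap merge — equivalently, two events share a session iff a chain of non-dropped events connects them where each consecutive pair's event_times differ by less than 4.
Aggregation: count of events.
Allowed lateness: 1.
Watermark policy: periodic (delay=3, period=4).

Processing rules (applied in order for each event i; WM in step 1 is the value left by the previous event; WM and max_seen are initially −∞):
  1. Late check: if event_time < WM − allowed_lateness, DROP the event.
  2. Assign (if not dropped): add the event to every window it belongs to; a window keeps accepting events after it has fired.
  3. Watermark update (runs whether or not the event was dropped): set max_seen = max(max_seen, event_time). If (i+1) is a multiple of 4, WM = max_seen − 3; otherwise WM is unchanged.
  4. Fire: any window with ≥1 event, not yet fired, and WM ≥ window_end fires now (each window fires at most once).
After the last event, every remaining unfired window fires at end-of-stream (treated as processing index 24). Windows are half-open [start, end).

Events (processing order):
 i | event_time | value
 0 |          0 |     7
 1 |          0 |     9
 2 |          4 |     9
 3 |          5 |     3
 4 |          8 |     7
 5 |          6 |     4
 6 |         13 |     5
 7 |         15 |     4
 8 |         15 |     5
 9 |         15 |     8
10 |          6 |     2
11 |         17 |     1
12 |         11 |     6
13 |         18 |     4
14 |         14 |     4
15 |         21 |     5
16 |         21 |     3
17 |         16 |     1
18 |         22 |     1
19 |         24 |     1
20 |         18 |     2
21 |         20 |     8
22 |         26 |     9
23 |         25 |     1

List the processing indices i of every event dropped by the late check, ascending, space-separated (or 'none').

10 12 17 20

i=0 t=0 v=7: → [0,4); WM=−∞
i=1 t=0 v=9: → [0,4); WM=−∞
i=2 t=4 v=9: → [4,8); WM=−∞
i=3 t=5 v=3: → [4,9); WM=2
i=4 t=8 v=7: → [4,12); WM=2
i=5 t=6 v=4: → [4,12); WM=2
i=6 t=13 v=5: → [13,17); WM=2
i=7 t=15 v=4: → [13,19); WM=12
i=8 t=15 v=5: → [13,19); WM=12
i=9 t=15 v=8: → [13,19); WM=12
i=10 t=6 v=2: DROP (t<12-1); WM=12
i=11 t=17 v=1: → [13,21); WM=14
i=12 t=11 v=6: DROP (t<14-1); WM=14
i=13 t=18 v=4: → [13,22); WM=14
i=14 t=14 v=4: → [13,22); WM=14
i=15 t=21 v=5: → [13,25); WM=18
i=16 t=21 v=3: → [13,25); WM=18
i=17 t=16 v=1: DROP (t<18-1); WM=18
i=18 t=22 v=1: → [13,26); WM=18
i=19 t=24 v=1: → [13,28); WM=21
i=20 t=18 v=2: DROP (t<21-1); WM=21
i=21 t=20 v=8: → [13,28); WM=21
i=22 t=26 v=9: → [13,30); WM=21
i=23 t=25 v=1: → [13,30); WM=23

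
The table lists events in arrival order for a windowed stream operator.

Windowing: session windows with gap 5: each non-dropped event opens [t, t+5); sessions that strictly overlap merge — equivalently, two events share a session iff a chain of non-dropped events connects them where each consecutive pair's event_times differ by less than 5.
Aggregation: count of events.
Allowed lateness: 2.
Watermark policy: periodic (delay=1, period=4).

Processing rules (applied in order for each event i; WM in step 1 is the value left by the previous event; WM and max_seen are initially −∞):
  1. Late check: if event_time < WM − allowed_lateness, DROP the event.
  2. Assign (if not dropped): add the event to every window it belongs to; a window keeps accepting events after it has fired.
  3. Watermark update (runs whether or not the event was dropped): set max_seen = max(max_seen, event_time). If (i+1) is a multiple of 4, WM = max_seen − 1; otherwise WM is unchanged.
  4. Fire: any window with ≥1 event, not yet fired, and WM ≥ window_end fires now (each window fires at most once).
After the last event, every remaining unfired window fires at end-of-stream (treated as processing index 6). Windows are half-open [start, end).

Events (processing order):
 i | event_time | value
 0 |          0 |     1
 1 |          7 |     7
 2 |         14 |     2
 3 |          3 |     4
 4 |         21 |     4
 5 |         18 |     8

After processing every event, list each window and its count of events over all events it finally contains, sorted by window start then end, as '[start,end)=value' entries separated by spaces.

i=0 t=0 v=1: → [0,5); WM=−∞
i=1 t=7 v=7: → [7,12); WM=−∞
i=2 t=14 v=2: → [14,19); WM=−∞
i=3 t=3 v=4: → [0,12); WM=13
i=4 t=21 v=4: → [21,26); WM=13
i=5 t=18 v=8: → [14,26); WM=13

[0,12)=3 [14,26)=3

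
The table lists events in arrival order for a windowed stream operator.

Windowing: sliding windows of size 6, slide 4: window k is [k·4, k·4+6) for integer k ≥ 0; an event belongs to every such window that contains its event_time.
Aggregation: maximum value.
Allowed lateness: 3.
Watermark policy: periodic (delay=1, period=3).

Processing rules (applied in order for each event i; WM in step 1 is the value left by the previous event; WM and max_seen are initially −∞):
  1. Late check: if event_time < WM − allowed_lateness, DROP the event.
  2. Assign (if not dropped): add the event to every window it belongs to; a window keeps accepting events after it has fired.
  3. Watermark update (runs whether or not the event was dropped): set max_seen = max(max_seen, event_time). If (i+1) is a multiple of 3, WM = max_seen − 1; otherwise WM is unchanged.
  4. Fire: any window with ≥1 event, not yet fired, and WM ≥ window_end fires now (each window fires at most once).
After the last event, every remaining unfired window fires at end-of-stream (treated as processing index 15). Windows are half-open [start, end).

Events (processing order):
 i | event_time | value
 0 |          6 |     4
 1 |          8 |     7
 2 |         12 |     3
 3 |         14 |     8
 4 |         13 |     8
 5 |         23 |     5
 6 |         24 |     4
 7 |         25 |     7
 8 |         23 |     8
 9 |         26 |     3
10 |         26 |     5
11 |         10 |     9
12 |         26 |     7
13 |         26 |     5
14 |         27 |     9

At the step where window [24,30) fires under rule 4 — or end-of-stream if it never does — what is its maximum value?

i=0 t=6 v=4: → [4,10); WM=−∞
i=1 t=8 v=7: → [8,14),[4,10); WM=−∞
i=2 t=12 v=3: → [12,18),[8,14); WM=11; [4,10) fires=7
i=3 t=14 v=8: → [12,18); WM=11
i=4 t=13 v=8: → [12,18),[8,14); WM=11
i=5 t=23 v=5: → [20,26); WM=22; [8,14) fires=8 [12,18) fires=8
i=6 t=24 v=4: → [24,30),[20,26); WM=22
i=7 t=25 v=7: → [24,30),[20,26); WM=22
i=8 t=23 v=8: → [20,26); WM=24
i=9 t=26 v=3: → [24,30); WM=24
i=10 t=26 v=5: → [24,30); WM=24
i=11 t=10 v=9: DROP (t<24-3); WM=25
i=12 t=26 v=7: → [24,30); WM=25
i=13 t=26 v=5: → [24,30); WM=25
i=14 t=27 v=9: → [24,30); WM=26; [20,26) fires=8

9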